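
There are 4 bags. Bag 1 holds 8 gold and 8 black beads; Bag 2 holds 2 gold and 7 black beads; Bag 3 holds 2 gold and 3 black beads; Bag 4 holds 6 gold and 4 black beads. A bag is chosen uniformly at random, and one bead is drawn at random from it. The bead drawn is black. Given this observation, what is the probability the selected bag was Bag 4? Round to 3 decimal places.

Posterior probability ≈ 0.176

P(black|Bag 1) = 0.5; P(black|Bag 2) = 0.7778; P(black|Bag 3) = 0.6; P(black|Bag 4) = 0.4.
Prior × likelihood for each source: 0.25·0.5=0.1250, 0.25·0.7778=0.1944, 0.25·0.6=0.1500, 0.25·0.4=0.1000. Summing gives P(black) = 0.56944.
P(Bag 4 | black) = 0.1000 / 0.56944 = 0.176.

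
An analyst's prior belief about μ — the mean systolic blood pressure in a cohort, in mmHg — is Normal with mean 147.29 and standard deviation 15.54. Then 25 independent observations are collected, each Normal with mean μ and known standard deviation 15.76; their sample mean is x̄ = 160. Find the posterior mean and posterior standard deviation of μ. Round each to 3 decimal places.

Prior precision 1/τ₀² = 1/15.54² = 0.00414093; data precision n/σ² = 25/15.76² = 0.100653.
Posterior precision = 0.00414093 + 0.100653 = 0.104794, giving posterior SD = 1/√0.104794 = 3.089.
Posterior mean = (0.00414093·147.29 + 0.100653·160) / 0.104794 = 159.498.

Posterior mean ≈ 159.498; posterior SD ≈ 3.089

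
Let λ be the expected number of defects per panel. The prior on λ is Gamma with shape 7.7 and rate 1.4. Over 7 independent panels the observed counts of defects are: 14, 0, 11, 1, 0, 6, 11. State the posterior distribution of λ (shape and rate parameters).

Posterior: Gamma(shape=50.7, rate=8.4)

The Poisson likelihood adds the total count to the shape and the number of exposure periods to the rate. Here ∑xᵢ = 43 and n = 7, so shape 7.7→50.7 and rate 1.4→8.4.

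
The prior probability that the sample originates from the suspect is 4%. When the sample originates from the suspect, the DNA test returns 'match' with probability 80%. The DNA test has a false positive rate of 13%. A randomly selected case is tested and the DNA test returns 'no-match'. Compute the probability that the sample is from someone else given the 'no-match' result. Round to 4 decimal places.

P(¬H | E) ≈ 0.9905

Write H for 'the sample originates from the suspect'. Prior odds H:¬H = 0.04/0.96 = 0.041667. For the 'no-match' outcome, the likelihood ratio is 0.2/0.87 = 0.22989.
Posterior odds = 0.041667 × 0.22989 = 0.0095785, so P(H|E) = 0.0095785/(1+0.0095785) = 0.0095. Then P(¬H|E) = 1 − 0.0095 = 0.9905.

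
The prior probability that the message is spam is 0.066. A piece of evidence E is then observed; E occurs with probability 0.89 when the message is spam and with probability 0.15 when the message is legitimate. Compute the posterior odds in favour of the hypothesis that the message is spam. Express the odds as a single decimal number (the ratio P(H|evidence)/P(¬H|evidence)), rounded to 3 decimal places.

Prior odds = 0.066/(1−0.066) = 0.070664. In log-odds, ln(0.070664) = -2.6498.
Add log likelihood ratio: ln(5.9333) = 1.7806.
Posterior log-odds = -0.86924, so posterior odds = exp(-0.86924) = 0.41927.

Posterior odds ≈ 0.419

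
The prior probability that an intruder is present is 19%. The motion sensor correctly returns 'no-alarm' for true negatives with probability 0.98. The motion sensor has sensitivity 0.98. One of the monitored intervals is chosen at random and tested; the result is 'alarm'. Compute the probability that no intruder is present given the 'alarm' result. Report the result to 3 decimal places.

Let H be the event that an intruder is present. P(H) = 0.19, so P(¬H) = 0.81. With E the 'alarm' result, P(E|H) = 0.98 and P(E|¬H) = 0.02.
P(E) = 0.98·0.19 + 0.02·0.81 = 0.18620 + 0.016200 = 0.20240.
By Bayes' theorem, P(H|E) = 0.18620 / 0.20240 = 0.920. Hence P(¬H|E) = 1 − 0.920 = 0.080.

P(¬H | E) ≈ 0.080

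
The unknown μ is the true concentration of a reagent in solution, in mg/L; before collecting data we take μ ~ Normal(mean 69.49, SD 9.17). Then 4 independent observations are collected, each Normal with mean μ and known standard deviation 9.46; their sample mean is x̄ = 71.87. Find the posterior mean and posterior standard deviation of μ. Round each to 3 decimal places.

Posterior mean ≈ 71.370; posterior SD ≈ 4.204

Prior precision 1/τ₀² = 1/9.17² = 0.0118922; data precision n/σ² = 4/9.46² = 0.0446969.
Posterior precision = 0.0118922 + 0.0446969 = 0.0565891, giving posterior SD = 1/√0.0565891 = 4.204.
Posterior mean = (0.0118922·69.49 + 0.0446969·71.87) / 0.0565891 = 71.370.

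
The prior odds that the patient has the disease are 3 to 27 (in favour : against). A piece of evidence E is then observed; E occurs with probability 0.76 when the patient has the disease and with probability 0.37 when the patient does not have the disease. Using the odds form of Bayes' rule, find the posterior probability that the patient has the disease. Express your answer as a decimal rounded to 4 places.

Posterior probability ≈ 0.1858

Prior odds = 3/27 = 0.11111. In log-odds, ln(0.11111) = -2.1972.
Add log likelihood ratio: ln(2.0541) = 0.71982.
Posterior log-odds = -1.4774, so posterior odds = exp(-1.4774) = 0.22823. Converting, P(H|E) = 0.22823/1.2282 = 0.1858.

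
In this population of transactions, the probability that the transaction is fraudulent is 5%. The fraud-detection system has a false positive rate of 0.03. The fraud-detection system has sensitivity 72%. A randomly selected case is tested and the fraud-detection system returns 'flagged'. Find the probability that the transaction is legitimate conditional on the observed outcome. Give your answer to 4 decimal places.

Write H for 'the transaction is fraudulent'. Prior odds H:¬H = 0.05/0.95 = 0.052632. For the 'flagged' outcome, the likelihood ratio is 0.72/0.03 = 24.000.
Posterior odds = 0.052632 × 24.000 = 1.2632, so P(H|E) = 1.2632/(1+1.2632) = 0.5581. Then P(¬H|E) = 1 − 0.5581 = 0.4419.

P(¬H | E) ≈ 0.4419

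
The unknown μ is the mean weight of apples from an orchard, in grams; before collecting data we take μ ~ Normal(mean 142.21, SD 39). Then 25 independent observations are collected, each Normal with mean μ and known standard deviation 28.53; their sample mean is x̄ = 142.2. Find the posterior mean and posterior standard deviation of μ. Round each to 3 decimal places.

Posterior mean ≈ 142.200; posterior SD ≈ 5.646

Prior precision 1/τ₀² = 1/39² = 0.00065746; data precision n/σ² = 25/28.53² = 0.0307140.
Posterior precision = 0.00065746 + 0.0307140 = 0.0313715, giving posterior SD = 1/√0.0313715 = 5.646.
Posterior mean = (0.00065746·142.21 + 0.0307140·142.2) / 0.0313715 = 142.200.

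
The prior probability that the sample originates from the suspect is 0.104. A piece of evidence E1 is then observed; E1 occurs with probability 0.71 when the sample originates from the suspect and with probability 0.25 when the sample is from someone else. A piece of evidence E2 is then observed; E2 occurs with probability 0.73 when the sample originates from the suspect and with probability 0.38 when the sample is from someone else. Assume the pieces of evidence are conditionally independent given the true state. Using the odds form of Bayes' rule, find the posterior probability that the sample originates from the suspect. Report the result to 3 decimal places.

Posterior probability ≈ 0.388

Prior odds = 0.104/(1−0.104) = 0.11607.
Likelihood ratio for E1 = 0.71/0.25 = 2.8400.
Likelihood ratio for E2 = 0.73/0.38 = 1.9211.
Posterior odds = prior odds × LR₁ × LR₂ = 0.63326.
Posterior probability = odds/(1+odds) = 0.63326/1.6333 = 0.388.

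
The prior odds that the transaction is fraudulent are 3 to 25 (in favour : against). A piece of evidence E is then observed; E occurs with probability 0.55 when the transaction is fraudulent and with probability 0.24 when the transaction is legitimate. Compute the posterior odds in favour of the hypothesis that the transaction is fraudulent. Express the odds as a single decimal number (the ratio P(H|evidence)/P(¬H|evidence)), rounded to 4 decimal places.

Posterior odds ≈ 0.2750

Prior odds = 3/25 = 0.12000. In log-odds, ln(0.12000) = -2.1203.
Add log likelihood ratio: ln(2.2917) = 0.82928.
Posterior log-odds = -1.2910, so posterior odds = exp(-1.2910) = 0.27500.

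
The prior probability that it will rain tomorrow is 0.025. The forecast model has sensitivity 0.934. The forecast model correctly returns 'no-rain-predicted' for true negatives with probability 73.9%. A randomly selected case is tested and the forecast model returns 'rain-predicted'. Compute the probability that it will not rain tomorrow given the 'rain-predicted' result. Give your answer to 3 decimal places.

Let H be the event that it will rain tomorrow. P(H) = 0.025, so P(¬H) = 0.975. With E the 'rain-predicted' result, P(E|H) = 0.934 and P(E|¬H) = 0.261.
P(E) = 0.934·0.025 + 0.261·0.975 = 0.023350 + 0.25448 = 0.27782.
By Bayes' theorem, P(H|E) = 0.023350 / 0.27782 = 0.084. Hence P(¬H|E) = 1 − 0.084 = 0.916.

P(¬H | E) ≈ 0.916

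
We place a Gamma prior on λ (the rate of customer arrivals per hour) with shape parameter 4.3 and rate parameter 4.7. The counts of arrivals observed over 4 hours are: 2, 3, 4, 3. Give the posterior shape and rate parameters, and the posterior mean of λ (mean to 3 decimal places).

Posterior: Gamma(shape=16.3, rate=8.7); mean ≈ 1.874

The Poisson likelihood adds the total count to the shape and the number of exposure periods to the rate. Here ∑xᵢ = 12 and n = 4, so shape 4.3→16.3 and rate 4.7→8.7.
E[λ | data] = 16.3/8.7 = 1.874.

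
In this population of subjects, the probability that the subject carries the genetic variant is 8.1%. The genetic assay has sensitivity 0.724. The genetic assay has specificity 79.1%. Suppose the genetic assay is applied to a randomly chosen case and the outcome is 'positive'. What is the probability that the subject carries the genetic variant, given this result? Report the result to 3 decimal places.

P(H | E) ≈ 0.234

Write H for 'the subject carries the genetic variant'. Prior odds H:¬H = 0.081/0.919 = 0.088139. For the 'positive' outcome, the likelihood ratio is 0.724/0.209 = 3.4641.
Posterior odds = 0.088139 × 3.4641 = 0.30532, so P(H|E) = 0.30532/(1+0.30532) = 0.234.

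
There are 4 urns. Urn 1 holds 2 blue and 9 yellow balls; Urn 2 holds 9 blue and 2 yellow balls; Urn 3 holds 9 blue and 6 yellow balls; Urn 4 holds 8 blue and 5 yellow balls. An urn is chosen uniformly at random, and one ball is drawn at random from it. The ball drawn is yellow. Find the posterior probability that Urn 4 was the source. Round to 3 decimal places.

Posterior probability ≈ 0.216

Tabulate prior·likelihood by source: [1] prior 0.25, lik 0.8182, product 0.2045; [2] prior 0.25, lik 0.1818, product 0.04545; [3] prior 0.25, lik 0.4, product 0.1000; [4] prior 0.25, lik 0.3846, product 0.09615.
Normalizing constant = 0.44615; the posterior for Urn 4 is its product over the sum, 0.09615/0.44615 = 0.216.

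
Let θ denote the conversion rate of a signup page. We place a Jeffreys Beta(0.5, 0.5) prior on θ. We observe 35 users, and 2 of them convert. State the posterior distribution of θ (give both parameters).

The binomial likelihood is conjugate to the Beta prior: with 2 successes and 33 failures, the posterior is Beta(0.5+2, 0.5+33) = Beta(2.5, 33.5).

Posterior: Beta(2.5, 33.5)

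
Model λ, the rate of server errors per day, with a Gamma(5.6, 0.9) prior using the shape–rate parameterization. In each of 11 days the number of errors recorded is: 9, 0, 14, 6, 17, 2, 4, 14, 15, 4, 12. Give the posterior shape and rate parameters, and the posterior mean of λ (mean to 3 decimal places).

Posterior: Gamma(shape=102.6, rate=11.9); mean ≈ 8.622

Total count ∑xᵢ = 97 over n = 11 days.
Gamma is conjugate to the Poisson likelihood: posterior is Gamma(shape = 5.6+97 = 102.6, rate = 0.9+11 = 11.9).
Posterior mean = shape/rate = 102.6/11.9 = 8.622.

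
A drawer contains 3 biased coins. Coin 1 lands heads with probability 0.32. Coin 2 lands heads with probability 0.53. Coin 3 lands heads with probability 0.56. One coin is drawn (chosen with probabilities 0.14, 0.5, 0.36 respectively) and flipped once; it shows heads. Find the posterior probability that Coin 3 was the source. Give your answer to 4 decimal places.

Posterior probability ≈ 0.3942

P(heads|C1) = 0.32; P(heads|C2) = 0.53; P(heads|C3) = 0.56.
Prior × likelihood for each source: 0.14·0.32=0.04480, 0.5·0.53=0.2650, 0.36·0.56=0.2016. Summing gives P(heads) = 0.51140.
P(Coin 3 | heads) = 0.2016 / 0.51140 = 0.3942.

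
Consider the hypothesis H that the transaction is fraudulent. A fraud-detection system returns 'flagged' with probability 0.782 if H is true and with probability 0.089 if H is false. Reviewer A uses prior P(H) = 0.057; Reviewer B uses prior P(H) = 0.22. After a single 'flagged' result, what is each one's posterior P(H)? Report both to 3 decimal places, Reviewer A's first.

P('+'|H) = 0.782, P('+'|¬H) = 0.089.
Reviewer A: numerator 0.782·0.057 = 0.044574; evidence = 0.044574+0.089·0.943 = 0.12850; posterior = 0.347.
Reviewer B: numerator 0.782·0.22 = 0.17204; evidence = 0.17204+0.089·0.78 = 0.24146; posterior = 0.712.

Reviewer A: 0.347; Reviewer B: 0.712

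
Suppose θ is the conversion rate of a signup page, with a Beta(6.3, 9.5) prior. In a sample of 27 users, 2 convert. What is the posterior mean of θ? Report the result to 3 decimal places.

Observing 2 successes and 25 failures updates Beta(6.3, 9.5) by adding the success and failure counts to the two shape parameters: α = 6.3+2 = 8.3, β = 9.5+25 = 34.5.
E[θ | data] = 8.3/(8.3+34.5) = 0.194.

Posterior mean ≈ 0.194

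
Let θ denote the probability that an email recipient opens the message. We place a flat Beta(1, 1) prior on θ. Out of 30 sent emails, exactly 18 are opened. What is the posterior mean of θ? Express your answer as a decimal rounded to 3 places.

Posterior mean ≈ 0.594

The binomial likelihood is conjugate to the Beta prior: with 18 successes and 12 failures, the posterior is Beta(1+18, 1+12) = Beta(19, 13).
Posterior mean = α/(α+β) = 19/32 = 0.594.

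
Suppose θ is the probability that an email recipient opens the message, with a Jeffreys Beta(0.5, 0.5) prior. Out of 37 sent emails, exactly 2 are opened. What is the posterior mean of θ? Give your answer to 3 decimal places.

The binomial likelihood is conjugate to the Beta prior: with 2 successes and 35 failures, the posterior is Beta(0.5+2, 0.5+35) = Beta(2.5, 35.5).
Posterior mean = α/(α+β) = 2.5/38 = 0.066.

Posterior mean ≈ 0.066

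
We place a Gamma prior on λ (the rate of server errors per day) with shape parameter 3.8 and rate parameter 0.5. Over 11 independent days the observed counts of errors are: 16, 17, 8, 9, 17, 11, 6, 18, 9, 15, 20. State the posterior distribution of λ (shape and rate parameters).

Total count ∑xᵢ = 146 over n = 11 days.
Gamma is conjugate to the Poisson likelihood: posterior is Gamma(shape = 3.8+146 = 149.8, rate = 0.5+11 = 11.5).

Posterior: Gamma(shape=149.8, rate=11.5)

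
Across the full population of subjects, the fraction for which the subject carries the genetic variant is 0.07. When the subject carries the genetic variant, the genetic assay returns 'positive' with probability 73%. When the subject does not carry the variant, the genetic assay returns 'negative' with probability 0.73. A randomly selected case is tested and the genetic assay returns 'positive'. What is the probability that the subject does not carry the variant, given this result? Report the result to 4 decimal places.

P(¬H | E) ≈ 0.8309

Write H for 'the subject carries the genetic variant'. Prior odds H:¬H = 0.07/0.93 = 0.075269. For the 'positive' outcome, the likelihood ratio is 0.73/0.27 = 2.7037.
Posterior odds = 0.075269 × 2.7037 = 0.20350, so P(H|E) = 0.20350/(1+0.20350) = 0.1691. Then P(¬H|E) = 1 − 0.1691 = 0.8309.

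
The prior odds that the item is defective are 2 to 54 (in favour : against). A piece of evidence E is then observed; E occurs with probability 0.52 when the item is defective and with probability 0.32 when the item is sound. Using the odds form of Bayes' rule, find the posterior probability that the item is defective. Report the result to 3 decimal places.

Posterior probability ≈ 0.057

Prior odds = 2/54 = 0.037037. In log-odds, ln(0.037037) = -3.2958.
Add log likelihood ratio: ln(1.6250) = 0.48551.
Posterior log-odds = -2.8103, so posterior odds = exp(-2.8103) = 0.060185. Converting, P(H|E) = 0.060185/1.0602 = 0.057.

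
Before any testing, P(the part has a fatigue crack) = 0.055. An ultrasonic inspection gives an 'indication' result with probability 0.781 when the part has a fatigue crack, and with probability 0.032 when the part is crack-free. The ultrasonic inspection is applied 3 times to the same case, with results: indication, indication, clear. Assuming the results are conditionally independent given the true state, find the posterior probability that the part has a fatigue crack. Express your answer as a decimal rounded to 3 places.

Posterior P(H) ≈ 0.887

With H the event that the part has a fatigue crack, the joint likelihood of the observed sequence is P(data|H) = 0.781·0.781·0.219 = 0.13358 and P(data|¬H) = 0.032·0.032·0.968 = 0.00099123.
Bayes: P(H|data) = 0.055·0.13358 / (0.055·0.13358 + 0.945·0.00099123) = 0.0073470/0.0082837 = 0.8869.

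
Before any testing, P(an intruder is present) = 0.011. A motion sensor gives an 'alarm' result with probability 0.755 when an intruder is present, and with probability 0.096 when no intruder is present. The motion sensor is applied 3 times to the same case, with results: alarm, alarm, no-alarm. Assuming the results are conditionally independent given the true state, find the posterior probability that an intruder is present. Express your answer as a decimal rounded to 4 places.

Posterior P(H) ≈ 0.1571

With H the event that an intruder is present, the joint likelihood of the observed sequence is P(data|H) = 0.755·0.755·0.245 = 0.13966 and P(data|¬H) = 0.096·0.096·0.904 = 0.0083313.
Bayes: P(H|data) = 0.011·0.13966 / (0.011·0.13966 + 0.989·0.0083313) = 0.0015362/0.0097758 = 0.1571.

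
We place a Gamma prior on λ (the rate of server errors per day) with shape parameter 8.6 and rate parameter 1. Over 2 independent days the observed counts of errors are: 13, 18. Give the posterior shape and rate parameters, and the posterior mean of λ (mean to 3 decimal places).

Total count ∑xᵢ = 31 over n = 2 days.
Gamma is conjugate to the Poisson likelihood: posterior is Gamma(shape = 8.6+31 = 39.6, rate = 1+2 = 3).
E[λ | data] = 39.6/3 = 13.200.

Posterior: Gamma(shape=39.6, rate=3); mean ≈ 13.200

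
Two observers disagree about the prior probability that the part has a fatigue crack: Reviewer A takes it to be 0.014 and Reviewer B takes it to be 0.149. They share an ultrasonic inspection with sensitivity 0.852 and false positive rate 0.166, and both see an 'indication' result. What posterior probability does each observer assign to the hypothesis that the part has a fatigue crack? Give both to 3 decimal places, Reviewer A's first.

The likelihood ratio for an 'indication' result is 0.852/0.166 = 5.1325.
Reviewer A: prior odds 0.014/0.986 = 0.014199; posterior odds 0.072876; posterior probability 0.068.
Reviewer B: prior odds 0.149/0.851 = 0.17509; posterior odds 0.89865; posterior probability 0.473.

Reviewer A: 0.068; Reviewer B: 0.473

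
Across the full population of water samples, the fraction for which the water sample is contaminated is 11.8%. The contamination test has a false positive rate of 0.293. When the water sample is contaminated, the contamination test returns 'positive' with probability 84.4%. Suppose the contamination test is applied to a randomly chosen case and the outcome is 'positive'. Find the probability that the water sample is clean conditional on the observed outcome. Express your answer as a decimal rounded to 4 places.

Let H be the event that the water sample is contaminated. P(H) = 0.118, so P(¬H) = 0.882. With E the 'positive' result, P(E|H) = 0.844 and P(E|¬H) = 0.293.
P(E) = 0.844·0.118 + 0.293·0.882 = 0.099592 + 0.25843 = 0.35802.
By Bayes' theorem, P(H|E) = 0.099592 / 0.35802 = 0.2782. Hence P(¬H|E) = 1 − 0.2782 = 0.7218.

P(¬H | E) ≈ 0.7218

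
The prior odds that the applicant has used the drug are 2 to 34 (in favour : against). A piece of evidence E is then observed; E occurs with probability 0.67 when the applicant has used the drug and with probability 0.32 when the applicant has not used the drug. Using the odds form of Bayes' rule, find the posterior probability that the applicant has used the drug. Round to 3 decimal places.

Posterior probability ≈ 0.110

Prior odds = 2/34 = 0.058824. In log-odds, ln(0.058824) = -2.8332.
Add log likelihood ratio: ln(2.0938) = 0.73896.
Posterior log-odds = -2.0943, so posterior odds = exp(-2.0943) = 0.12316. Converting, P(H|E) = 0.12316/1.1232 = 0.110.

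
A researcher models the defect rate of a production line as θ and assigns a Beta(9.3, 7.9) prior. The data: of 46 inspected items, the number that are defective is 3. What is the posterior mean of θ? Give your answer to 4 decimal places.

The binomial likelihood is conjugate to the Beta prior: with 3 successes and 43 failures, the posterior is Beta(9.3+3, 7.9+43) = Beta(12.3, 50.9).
Posterior mean = α/(α+β) = 12.3/63.2 = 0.1946.

Posterior mean ≈ 0.1946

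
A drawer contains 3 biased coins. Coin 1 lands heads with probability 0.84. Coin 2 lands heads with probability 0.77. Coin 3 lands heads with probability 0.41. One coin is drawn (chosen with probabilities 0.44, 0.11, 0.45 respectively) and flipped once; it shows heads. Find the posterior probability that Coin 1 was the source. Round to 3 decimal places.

Tabulate prior·likelihood by source: [1] prior 0.44, lik 0.84, product 0.3696; [2] prior 0.11, lik 0.77, product 0.08470; [3] prior 0.45, lik 0.41, product 0.1845.
Normalizing constant = 0.63880; the posterior for Coin 1 is its product over the sum, 0.3696/0.63880 = 0.579.

Posterior probability ≈ 0.579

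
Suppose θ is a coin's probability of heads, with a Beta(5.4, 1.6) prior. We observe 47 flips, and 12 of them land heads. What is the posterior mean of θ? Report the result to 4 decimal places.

Posterior mean ≈ 0.3222

The binomial likelihood is conjugate to the Beta prior: with 12 successes and 35 failures, the posterior is Beta(5.4+12, 1.6+35) = Beta(17.4, 36.6).
Posterior mean = α/(α+β) = 17.4/54 = 0.3222.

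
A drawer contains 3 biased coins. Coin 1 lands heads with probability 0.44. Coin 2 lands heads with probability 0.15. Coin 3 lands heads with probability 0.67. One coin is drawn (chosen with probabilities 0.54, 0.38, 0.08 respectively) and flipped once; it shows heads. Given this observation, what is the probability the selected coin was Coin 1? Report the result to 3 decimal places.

Tabulate prior·likelihood by source: [1] prior 0.54, lik 0.44, product 0.2376; [2] prior 0.38, lik 0.15, product 0.05700; [3] prior 0.08, lik 0.67, product 0.05360.
Normalizing constant = 0.34820; the posterior for Coin 1 is its product over the sum, 0.2376/0.34820 = 0.682.

Posterior probability ≈ 0.682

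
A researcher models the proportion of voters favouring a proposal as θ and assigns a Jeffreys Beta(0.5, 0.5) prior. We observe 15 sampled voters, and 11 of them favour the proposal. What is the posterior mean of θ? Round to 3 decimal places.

The binomial likelihood is conjugate to the Beta prior: with 11 successes and 4 failures, the posterior is Beta(0.5+11, 0.5+4) = Beta(11.5, 4.5).
E[θ | data] = 11.5/(11.5+4.5) = 0.719.

Posterior mean ≈ 0.719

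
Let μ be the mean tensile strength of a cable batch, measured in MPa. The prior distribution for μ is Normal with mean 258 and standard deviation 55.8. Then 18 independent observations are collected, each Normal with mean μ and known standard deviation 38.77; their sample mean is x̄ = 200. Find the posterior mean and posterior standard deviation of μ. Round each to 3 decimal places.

Prior precision 1/τ₀² = 1/55.8² = 0.00032117; data precision n/σ² = 18/38.77² = 0.0119751.
Posterior precision = 0.00032117 + 0.0119751 = 0.0122963, giving posterior SD = 1/√0.0122963 = 9.018.
Posterior mean = (0.00032117·258 + 0.0119751·200) / 0.0122963 = 201.515.

Posterior mean ≈ 201.515; posterior SD ≈ 9.018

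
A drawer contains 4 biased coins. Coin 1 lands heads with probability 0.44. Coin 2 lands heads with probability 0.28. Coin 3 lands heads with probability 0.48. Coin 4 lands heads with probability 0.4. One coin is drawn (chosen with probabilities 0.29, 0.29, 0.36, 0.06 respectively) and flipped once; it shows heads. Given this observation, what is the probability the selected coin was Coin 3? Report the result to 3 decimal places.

P(heads|C1) = 0.44; P(heads|C2) = 0.28; P(heads|C3) = 0.48; P(heads|C4) = 0.4.
Prior × likelihood for each source: 0.29·0.44=0.1276, 0.29·0.28=0.08120, 0.36·0.48=0.1728, 0.06·0.4=0.02400. Summing gives P(heads) = 0.40560.
P(Coin 3 | heads) = 0.1728 / 0.40560 = 0.426.

Posterior probability ≈ 0.426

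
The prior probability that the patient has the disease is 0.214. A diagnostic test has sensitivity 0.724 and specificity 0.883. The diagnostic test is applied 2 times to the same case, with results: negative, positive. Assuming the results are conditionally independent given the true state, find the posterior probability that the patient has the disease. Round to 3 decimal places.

Posterior P(H) ≈ 0.345

Let H be the event that the patient has the disease; start with P(H) = 0.214. P('positive'|H) = 0.724, P('positive'|¬H) = 0.117.
Update on result 1 ('negative'): P(H) ← 0.276·0.2140 / (0.276·0.2140 + 0.883·0.7860) = 0.059064/0.75310 = 0.0784.
Update on result 2 ('positive'): P(H) ← 0.724·0.0784 / (0.724·0.0784 + 0.117·0.9216) = 0.056782/0.16461 = 0.3450.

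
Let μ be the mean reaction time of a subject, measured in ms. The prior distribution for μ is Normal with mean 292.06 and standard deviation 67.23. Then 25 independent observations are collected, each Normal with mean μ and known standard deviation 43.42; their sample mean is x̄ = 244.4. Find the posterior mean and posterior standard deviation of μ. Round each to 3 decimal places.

Posterior mean ≈ 245.182; posterior SD ≈ 8.612

Prior precision 1/τ₀² = 1/67.23² = 0.00022125; data precision n/σ² = 25/43.42² = 0.0132605.
Posterior precision = 0.00022125 + 0.0132605 = 0.0134818, giving posterior SD = 1/√0.0134818 = 8.612.
Posterior mean = (0.00022125·292.06 + 0.0132605·244.4) / 0.0134818 = 245.182.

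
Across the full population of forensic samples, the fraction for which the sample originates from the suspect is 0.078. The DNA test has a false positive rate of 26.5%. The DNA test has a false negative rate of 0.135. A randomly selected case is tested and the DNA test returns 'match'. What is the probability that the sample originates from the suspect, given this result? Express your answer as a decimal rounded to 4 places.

Let H be the event that the sample originates from the suspect. P(H) = 0.078, so P(¬H) = 0.922. With E the 'match' result, P(E|H) = 0.865 and P(E|¬H) = 0.265.
P(E) = 0.865·0.078 + 0.265·0.922 = 0.067470 + 0.24433 = 0.31180.
By Bayes' theorem, P(H|E) = 0.067470 / 0.31180 = 0.2164.

P(H | E) ≈ 0.2164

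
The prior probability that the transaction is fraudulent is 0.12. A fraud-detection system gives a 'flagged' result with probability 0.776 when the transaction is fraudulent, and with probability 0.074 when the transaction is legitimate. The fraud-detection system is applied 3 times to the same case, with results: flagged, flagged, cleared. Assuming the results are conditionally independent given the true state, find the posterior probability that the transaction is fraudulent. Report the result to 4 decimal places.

Posterior P(H) ≈ 0.7839

Let H be the event that the transaction is fraudulent; start with P(H) = 0.12. P('flagged'|H) = 0.776, P('flagged'|¬H) = 0.074.
Update on result 1 ('flagged'): P(H) ← 0.776·0.1200 / (0.776·0.1200 + 0.074·0.8800) = 0.093120/0.15824 = 0.5885.
Update on result 2 ('flagged'): P(H) ← 0.776·0.5885 / (0.776·0.5885 + 0.074·0.4115) = 0.45666/0.48711 = 0.9375.
Update on result 3 ('cleared'): P(H) ← 0.224·0.9375 / (0.224·0.9375 + 0.926·0.0625) = 0.21000/0.26789 = 0.7839.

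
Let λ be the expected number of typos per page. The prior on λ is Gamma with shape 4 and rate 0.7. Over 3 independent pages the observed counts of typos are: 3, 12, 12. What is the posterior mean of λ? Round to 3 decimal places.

Posterior mean ≈ 8.378

Total count ∑xᵢ = 27 over n = 3 pages.
Gamma is conjugate to the Poisson likelihood: posterior is Gamma(shape = 4+27 = 31, rate = 0.7+3 = 3.7).
Posterior mean = shape/rate = 31/3.7 = 8.378.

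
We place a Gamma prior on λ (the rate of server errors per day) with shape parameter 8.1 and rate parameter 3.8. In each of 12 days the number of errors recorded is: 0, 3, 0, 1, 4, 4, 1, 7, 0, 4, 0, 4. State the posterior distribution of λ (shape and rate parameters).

Posterior: Gamma(shape=36.1, rate=15.8)

The Poisson likelihood adds the total count to the shape and the number of exposure periods to the rate. Here ∑xᵢ = 28 and n = 12, so shape 8.1→36.1 and rate 3.8→15.8.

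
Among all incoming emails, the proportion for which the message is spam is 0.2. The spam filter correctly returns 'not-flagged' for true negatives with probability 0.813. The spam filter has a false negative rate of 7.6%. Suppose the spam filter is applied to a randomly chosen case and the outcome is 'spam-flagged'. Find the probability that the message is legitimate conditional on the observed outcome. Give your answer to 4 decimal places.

P(¬H | E) ≈ 0.4474

Let H be the event that the message is spam. P(H) = 0.2, so P(¬H) = 0.8. With E the 'spam-flagged' result, P(E|H) = 0.924 and P(E|¬H) = 0.187.
P(E) = 0.924·0.2 + 0.187·0.8 = 0.18480 + 0.14960 = 0.33440.
By Bayes' theorem, P(H|E) = 0.18480 / 0.33440 = 0.5526. Hence P(¬H|E) = 1 − 0.5526 = 0.4474.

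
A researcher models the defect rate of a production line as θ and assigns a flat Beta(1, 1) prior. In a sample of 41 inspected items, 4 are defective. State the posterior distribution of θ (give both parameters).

The binomial likelihood is conjugate to the Beta prior: with 4 successes and 37 failures, the posterior is Beta(1+4, 1+37) = Beta(5, 38).

Posterior: Beta(5, 38)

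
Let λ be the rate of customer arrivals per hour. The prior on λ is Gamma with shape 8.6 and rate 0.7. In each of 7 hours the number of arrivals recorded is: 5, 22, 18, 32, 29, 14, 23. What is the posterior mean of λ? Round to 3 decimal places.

The Poisson likelihood adds the total count to the shape and the number of exposure periods to the rate. Here ∑xᵢ = 143 and n = 7, so shape 8.6→151.6 and rate 0.7→7.7.
Posterior mean = shape/rate = 151.6/7.7 = 19.688.

Posterior mean ≈ 19.688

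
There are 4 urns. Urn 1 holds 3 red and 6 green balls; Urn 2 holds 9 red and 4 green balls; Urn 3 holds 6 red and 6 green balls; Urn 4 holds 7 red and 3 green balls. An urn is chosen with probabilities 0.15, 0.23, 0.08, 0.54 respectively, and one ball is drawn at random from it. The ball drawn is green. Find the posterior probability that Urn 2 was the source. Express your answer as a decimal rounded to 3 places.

Posterior probability ≈ 0.190

Tabulate prior·likelihood by source: [1] prior 0.15, lik 0.6667, product 0.1000; [2] prior 0.23, lik 0.3077, product 0.07077; [3] prior 0.08, lik 0.5, product 0.04000; [4] prior 0.54, lik 0.3, product 0.1620.
Normalizing constant = 0.37277; the posterior for Urn 2 is its product over the sum, 0.07077/0.37277 = 0.190.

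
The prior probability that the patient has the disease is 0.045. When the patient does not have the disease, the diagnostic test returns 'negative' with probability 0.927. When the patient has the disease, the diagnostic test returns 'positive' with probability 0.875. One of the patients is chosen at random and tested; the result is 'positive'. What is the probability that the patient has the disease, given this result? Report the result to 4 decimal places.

Let H be the event that the patient has the disease. P(H) = 0.045, so P(¬H) = 0.955. With E the 'positive' result, P(E|H) = 0.875 and P(E|¬H) = 0.073.
P(E) = 0.875·0.045 + 0.073·0.955 = 0.039375 + 0.069715 = 0.10909.
By Bayes' theorem, P(H|E) = 0.039375 / 0.10909 = 0.3609.

P(H | E) ≈ 0.3609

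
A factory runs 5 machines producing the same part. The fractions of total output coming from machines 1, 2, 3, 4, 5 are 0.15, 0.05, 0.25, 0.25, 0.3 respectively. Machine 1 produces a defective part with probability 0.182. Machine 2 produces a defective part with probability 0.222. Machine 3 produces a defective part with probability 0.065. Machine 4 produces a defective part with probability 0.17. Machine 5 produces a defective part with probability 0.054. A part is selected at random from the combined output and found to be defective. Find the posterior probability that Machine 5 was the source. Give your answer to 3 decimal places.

Posterior probability ≈ 0.143

Tabulate prior·likelihood by source: [1] prior 0.15, lik 0.182, product 0.02730; [2] prior 0.05, lik 0.222, product 0.01110; [3] prior 0.25, lik 0.065, product 0.01625; [4] prior 0.25, lik 0.17, product 0.04250; [5] prior 0.3, lik 0.054, product 0.01620.
Normalizing constant = 0.11335; the posterior for Machine 5 is its product over the sum, 0.01620/0.11335 = 0.143.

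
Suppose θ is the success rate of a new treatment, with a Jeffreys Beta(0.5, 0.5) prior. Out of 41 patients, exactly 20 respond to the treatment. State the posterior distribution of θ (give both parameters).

The binomial likelihood is conjugate to the Beta prior: with 20 successes and 21 failures, the posterior is Beta(0.5+20, 0.5+21) = Beta(20.5, 21.5).

Posterior: Beta(20.5, 21.5)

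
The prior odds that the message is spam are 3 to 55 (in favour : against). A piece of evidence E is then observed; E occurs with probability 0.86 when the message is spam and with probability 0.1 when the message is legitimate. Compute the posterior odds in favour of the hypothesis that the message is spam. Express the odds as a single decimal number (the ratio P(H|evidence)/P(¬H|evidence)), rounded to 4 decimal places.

Prior odds = 3/55 = 0.054545. In log-odds, ln(0.054545) = -2.9087.
Add log likelihood ratio: ln(8.6000) = 2.1518.
Posterior log-odds = -0.75696, so posterior odds = exp(-0.75696) = 0.46909.

Posterior odds ≈ 0.4691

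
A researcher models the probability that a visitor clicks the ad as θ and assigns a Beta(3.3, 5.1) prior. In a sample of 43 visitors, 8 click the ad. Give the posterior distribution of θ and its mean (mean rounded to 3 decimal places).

Observing 8 successes and 35 failures updates Beta(3.3, 5.1) by adding the success and failure counts to the two shape parameters: α = 3.3+8 = 11.3, β = 5.1+35 = 40.1.
Posterior mean = α/(α+β) = 11.3/51.4 = 0.220.

Posterior: Beta(11.3, 40.1); mean ≈ 0.220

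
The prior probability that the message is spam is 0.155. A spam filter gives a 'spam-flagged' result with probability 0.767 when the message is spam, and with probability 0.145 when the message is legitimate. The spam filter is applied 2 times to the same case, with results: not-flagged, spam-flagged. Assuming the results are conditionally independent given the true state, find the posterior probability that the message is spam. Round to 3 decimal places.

Posterior P(H) ≈ 0.209

Let H be the event that the message is spam; start with P(H) = 0.155. P('spam-flagged'|H) = 0.767, P('spam-flagged'|¬H) = 0.145.
Update on result 1 ('not-flagged'): P(H) ← 0.233·0.1550 / (0.233·0.1550 + 0.855·0.8450) = 0.036115/0.75859 = 0.0476.
Update on result 2 ('spam-flagged'): P(H) ← 0.767·0.0476 / (0.767·0.0476 + 0.145·0.9524) = 0.036515/0.17461 = 0.2091.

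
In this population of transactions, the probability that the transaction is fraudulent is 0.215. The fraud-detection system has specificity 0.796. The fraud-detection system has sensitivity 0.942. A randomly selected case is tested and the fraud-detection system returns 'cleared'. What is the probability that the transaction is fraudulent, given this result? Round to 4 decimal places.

Let H be the event that the transaction is fraudulent. P(H) = 0.215, so P(¬H) = 0.785. With E the 'cleared' result, P(E|H) = 0.058 and P(E|¬H) = 0.796.
P(E) = 0.058·0.215 + 0.796·0.785 = 0.012470 + 0.62486 = 0.63733.
By Bayes' theorem, P(H|E) = 0.012470 / 0.63733 = 0.0196.

P(H | E) ≈ 0.0196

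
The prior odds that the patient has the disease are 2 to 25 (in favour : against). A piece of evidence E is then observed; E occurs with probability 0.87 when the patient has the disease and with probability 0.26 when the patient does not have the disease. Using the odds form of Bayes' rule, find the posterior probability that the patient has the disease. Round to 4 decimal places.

Posterior probability ≈ 0.2112

Prior odds = 2/25 = 0.080000.
Likelihood ratio for E = 0.87/0.26 = 3.3462.
Posterior odds = prior odds × LR = 0.26769.
Posterior probability = odds/(1+odds) = 0.26769/1.2677 = 0.2112.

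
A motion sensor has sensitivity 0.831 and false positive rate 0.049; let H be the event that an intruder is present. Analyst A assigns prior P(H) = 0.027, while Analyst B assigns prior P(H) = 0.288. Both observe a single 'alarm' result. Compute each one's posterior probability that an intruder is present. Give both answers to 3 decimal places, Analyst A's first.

Analyst A: 0.320; Analyst B: 0.873

The likelihood ratio for an 'alarm' result is 0.831/0.049 = 16.959.
Analyst A: prior odds 0.027/0.973 = 0.027749; posterior odds 0.47060; posterior probability 0.320.
Analyst B: prior odds 0.288/0.712 = 0.40449; posterior odds 6.8599; posterior probability 0.873.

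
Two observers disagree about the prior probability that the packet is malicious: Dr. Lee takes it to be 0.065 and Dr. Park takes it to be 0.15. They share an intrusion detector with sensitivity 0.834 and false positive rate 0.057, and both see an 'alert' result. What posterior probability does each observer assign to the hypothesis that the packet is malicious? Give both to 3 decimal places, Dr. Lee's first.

The likelihood ratio for an 'alert' result is 0.834/0.057 = 14.632.
Dr. Lee: prior odds 0.065/0.935 = 0.069519; posterior odds 1.0172; posterior probability 0.504.
Dr. Park: prior odds 0.15/0.85 = 0.17647; posterior odds 2.5820; posterior probability 0.721.

Dr. Lee: 0.504; Dr. Park: 0.721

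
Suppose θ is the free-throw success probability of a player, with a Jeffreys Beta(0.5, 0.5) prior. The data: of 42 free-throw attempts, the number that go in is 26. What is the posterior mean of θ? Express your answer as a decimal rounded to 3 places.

Posterior mean ≈ 0.616

The binomial likelihood is conjugate to the Beta prior: with 26 successes and 16 failures, the posterior is Beta(0.5+26, 0.5+16) = Beta(26.5, 16.5).
Posterior mean = α/(α+β) = 26.5/43 = 0.616.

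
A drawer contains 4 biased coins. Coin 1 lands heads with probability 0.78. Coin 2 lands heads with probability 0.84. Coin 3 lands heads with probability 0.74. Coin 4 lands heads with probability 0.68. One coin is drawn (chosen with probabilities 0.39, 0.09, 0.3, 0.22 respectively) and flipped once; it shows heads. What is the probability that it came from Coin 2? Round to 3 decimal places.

Posterior probability ≈ 0.101

Tabulate prior·likelihood by source: [1] prior 0.39, lik 0.78, product 0.3042; [2] prior 0.09, lik 0.84, product 0.07560; [3] prior 0.3, lik 0.74, product 0.2220; [4] prior 0.22, lik 0.68, product 0.1496.
Normalizing constant = 0.75140; the posterior for Coin 2 is its product over the sum, 0.07560/0.75140 = 0.101.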